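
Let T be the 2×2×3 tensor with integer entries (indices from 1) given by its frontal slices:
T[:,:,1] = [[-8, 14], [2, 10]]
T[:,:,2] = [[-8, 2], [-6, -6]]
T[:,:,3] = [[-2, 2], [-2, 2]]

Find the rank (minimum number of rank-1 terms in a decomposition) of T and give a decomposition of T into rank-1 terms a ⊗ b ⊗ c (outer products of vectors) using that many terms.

Lower bound: in the mode-3 unfolding of T (rows indexed by k, columns by (i,j)) the 3×3 minor on rows k ∈ {1, 2, 3}, columns (i,j) ∈ {(1,1), (1,2), (2,1)} is det [[-8, 14, 2], [-8, 2, -6], [-2, 2, -2]] = -144 ≠ 0, so that unfolding has rank ≥ 3 and hence rank(T) ≥ 3 (CP rank is at least every unfolding rank, though it can be larger).
Upper bound: T is a sum of 3 rank-1 terms, T = [1, 0] ⊗ [1, -1] ⊗ [-8, -4, 0] + [1, 1] ⊗ [1, -1] ⊗ [-2, -2, -2] + [1, 2] ⊗ [1, 2] ⊗ [2, -2, 0] (written with every a and b primitive with positive leading entry and the scale carried by c; CP decompositions are not unique, and this one is verified by expanding entrywise), so rank(T) ≤ 3.
These bounds meet, so rank(T) = 3.

rank(T) = 3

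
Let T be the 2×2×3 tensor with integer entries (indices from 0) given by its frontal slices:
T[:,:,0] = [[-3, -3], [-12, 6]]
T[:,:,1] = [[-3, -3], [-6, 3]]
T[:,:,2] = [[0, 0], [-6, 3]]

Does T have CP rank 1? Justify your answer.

No

The mode-3 unfolding of T (rows indexed by k, columns by (i,j) = (0,0), (0,1), (1,0), (1,1)) is [[-3, -3, -12, 6], [-3, -3, -6, 3], [0, 0, -6, 3]].
There the 2×2 minor on rows k ∈ {0, 1}, columns (i,j) ∈ {(0,0), (1,0)} is det [[-3, -12], [-3, -6]] = -18 ≠ 0, so this unfolding has rank ≥ 2; CP rank is at least every unfolding rank, so rank(T) ≥ 2.
In particular rank(T) ≥ 2 > 1, so T is not rank-1.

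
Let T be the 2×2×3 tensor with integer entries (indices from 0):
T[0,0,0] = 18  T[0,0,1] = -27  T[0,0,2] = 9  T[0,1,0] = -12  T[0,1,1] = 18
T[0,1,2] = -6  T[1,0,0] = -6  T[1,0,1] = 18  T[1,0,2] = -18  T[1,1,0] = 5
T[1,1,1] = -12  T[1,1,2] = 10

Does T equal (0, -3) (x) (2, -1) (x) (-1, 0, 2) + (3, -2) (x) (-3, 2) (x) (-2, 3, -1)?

Yes

Reconstruct entrywise from the claimed factors. For example, T[0,0,0] = 18 and Σₗ aₗ[0]bₗ[0]cₗ[0] = (0)·(2)·(-1) + (3)·(-3)·(-2) = 18; checking all 12 entries, every one matches. The claim holds.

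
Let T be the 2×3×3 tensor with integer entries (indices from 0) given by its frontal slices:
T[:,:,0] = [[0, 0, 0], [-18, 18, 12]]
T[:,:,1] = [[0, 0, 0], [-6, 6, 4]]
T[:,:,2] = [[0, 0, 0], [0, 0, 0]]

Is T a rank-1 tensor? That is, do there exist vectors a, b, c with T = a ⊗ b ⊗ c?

Yes

The mode-1 fibre T[:,0,0] = [0, -18] gives a = (0, 1) (primitive direction); the mode-2 fibre T[1,:,0] = [-18, 18, 12] gives b = (3, -3, -2); then c[k] = T[1,0,k] / (a[1]·b[0]) = [-18, -6, 0] / 3 = (-6, -2, 0).
Expanding (0, 1) ⊗ (3, -3, -2) ⊗ (-6, -2, 0) reproduces all 18 entries of T, so T = (0, 1) ⊗ (3, -3, -2) ⊗ (-6, -2, 0) and rank(T) ≤ 1.
Equivalently every frontal slice T[:,:,k] is c[k] times the rank-1 matrix (0, 1) ⊗ (3, -3, -2). So T has rank 1 (it is nonzero).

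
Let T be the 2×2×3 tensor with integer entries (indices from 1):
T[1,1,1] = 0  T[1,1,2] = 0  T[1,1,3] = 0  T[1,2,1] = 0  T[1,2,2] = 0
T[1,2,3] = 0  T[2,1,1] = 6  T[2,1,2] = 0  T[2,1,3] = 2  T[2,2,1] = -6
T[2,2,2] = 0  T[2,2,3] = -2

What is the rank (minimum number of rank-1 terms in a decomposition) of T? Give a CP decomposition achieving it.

Lower bound: T ≠ 0 (e.g. T[2,1,1] = 6), so rank(T) ≥ 1.
Upper bound: if T = a ⊗ b ⊗ c then every fibre of T is a multiple of the corresponding factor, so read the factors off the fibres through the nonzero entry T[2,1,1] = 6.
The mode-1 fibre T[:,1,1] = [0, 6] gives a = [0, 1] (primitive direction); the mode-2 fibre T[2,:,1] = [6, -6] gives b = [1, -1]; then c[k] = T[2,1,k] / (a[2]·b[1]) = [6, 0, 2] / 1 = [6, 0, 2].
Expanding [0, 1] ⊗ [1, -1] ⊗ [6, 0, 2] reproduces all 12 entries of T, so T = [0, 1] ⊗ [1, -1] ⊗ [6, 0, 2] and rank(T) ≤ 1.
These bounds meet, so rank(T) = 1.
Check entry T[2,1,2] = 0: (1)·(1)·(0) = 0.

rank(T) = 1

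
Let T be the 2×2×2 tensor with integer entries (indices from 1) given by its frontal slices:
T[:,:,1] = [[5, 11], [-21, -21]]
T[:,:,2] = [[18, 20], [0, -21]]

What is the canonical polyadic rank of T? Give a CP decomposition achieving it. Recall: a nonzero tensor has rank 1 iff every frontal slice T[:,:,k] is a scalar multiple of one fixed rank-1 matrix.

Lower bound: the mode-2 unfolding of T (rows indexed by j, columns by (i,k) = (1,1), (1,2), (2,1), (2,2)) is [[5, 18, -21, 0], [11, 20, -21, -21]].
There the 2×2 minor on rows j ∈ {1, 2}, columns (i,k) ∈ {(1,1), (1,2)} is det [[5, 18], [11, 20]] = -98 ≠ 0, so this unfolding has rank ≥ 2; CP rank is at least every unfolding rank, so rank(T) ≥ 2. (Flattening ranks never certify an upper bound on CP rank; for that we must actually write T with 2 rank-1 terms.)
Upper bound — finding two terms. Write S_k = T[:,:,k] for the frontal slices: S₁ = [[5, 11], [-21, -21]], S₂ = [[18, 20], [0, -21]].
If T = a₁ ∘ b₁ ∘ c₁ + a₂ ∘ b₂ ∘ c₂ then each S_k = c₁[k]·a₁b₁ᵀ + c₂[k]·a₂b₂ᵀ. S₁ and S₂ are linearly independent, so a₁b₁ᵀ and a₂b₂ᵀ must span the same plane of matrices: they are the rank-1 matrices of the form x·S₁ + y·S₂.
det(x·S₁ + y·S₂) is 126·x² − 63·xy − 378·y² = 63·(2·x + 3·y)(x − 2·y), vanishing at (x:y) = (3:-2) and (2:1).
M₁ = 3·S₁ − 2·S₂ = [[-21, -7], [-63, -21]] = (-7)·[1, 3][3, 1]ᵀ and M₂ = 2·S₁ + S₂ = [[28, 42], [-42, -63]] = 7·[2, -3][2, 3]ᵀ, so take a₁ = [1, 3], b₁ = [3, 1], a₂ = [2, -3], b₂ = [2, 3].
Each slice is an integer combination of E₁ = a₁b₁ᵀ and E₂ = a₂b₂ᵀ: S₁ = −E₁ + 2·E₂, S₂ = 2·E₁ + 3·E₂; reading off coefficients, c₁ = [-1, 2] and c₂ = [2, 3].
Hence T = [1, 3] ∘ [3, 1] ∘ [-1, 2] + [2, -3] ∘ [2, 3] ∘ [2, 3], so rank(T) ≤ 2.
These bounds meet, so rank(T) = 2.

rank(T) = 2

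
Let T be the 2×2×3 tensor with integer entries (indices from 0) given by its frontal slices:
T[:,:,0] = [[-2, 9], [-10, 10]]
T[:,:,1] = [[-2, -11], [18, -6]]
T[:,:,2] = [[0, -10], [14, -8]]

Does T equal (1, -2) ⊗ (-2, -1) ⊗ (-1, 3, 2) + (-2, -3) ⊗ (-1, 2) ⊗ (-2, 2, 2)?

Reconstruct entrywise from the claimed factors. For example, T[1,1,2] = -8 and Σₗ aₗ[1]bₗ[1]cₗ[2] = (-2)·(-1)·(2) + (-3)·(2)·(2) = -8; checking all 12 entries, every one matches. The claim holds.

Yes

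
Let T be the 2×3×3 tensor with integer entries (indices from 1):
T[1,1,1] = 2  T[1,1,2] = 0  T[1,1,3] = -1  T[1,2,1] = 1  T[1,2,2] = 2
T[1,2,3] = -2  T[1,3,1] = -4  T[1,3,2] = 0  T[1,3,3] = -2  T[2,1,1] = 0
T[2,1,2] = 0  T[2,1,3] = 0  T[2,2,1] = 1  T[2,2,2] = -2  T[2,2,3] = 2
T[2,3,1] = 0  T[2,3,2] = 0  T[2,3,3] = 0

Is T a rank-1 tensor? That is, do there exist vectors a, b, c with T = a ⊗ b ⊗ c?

The mode-3 unfolding of T (rows indexed by k, columns by (i,j) = (1,1), (1,2), (1,3), (2,1), (2,2), (2,3)) is [[2, 1, -4, 0, 1, 0], [0, 2, 0, 0, -2, 0], [-1, -2, -2, 0, 2, 0]].
There the 3×3 minor on rows k ∈ {1, 2, 3}, columns (i,j) ∈ {(1,1), (1,2), (1,3)} is det [[2, 1, -4], [0, 2, 0], [-1, -2, -2]] = -16 ≠ 0, so this unfolding has rank ≥ 3; CP rank is at least every unfolding rank, so rank(T) ≥ 3.
In particular rank(T) ≥ 3 > 1, so T is not rank-1.

No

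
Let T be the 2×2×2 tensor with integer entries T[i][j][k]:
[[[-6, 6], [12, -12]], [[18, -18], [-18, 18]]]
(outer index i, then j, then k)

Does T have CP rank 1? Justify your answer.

No

The mode-1 unfolding of T (rows indexed by i, columns by (j,k) = (0,0), (0,1), (1,0), (1,1)) is [[-6, 6, 12, -12], [18, -18, -18, 18]].
There the 2×2 minor on rows i ∈ {0, 1}, columns (j,k) ∈ {(0,0), (1,0)} is det [[-6, 12], [18, -18]] = -108 ≠ 0, so this unfolding has rank ≥ 2; CP rank is at least every unfolding rank, so rank(T) ≥ 2.
In particular rank(T) ≥ 2 > 1, so T is not rank-1.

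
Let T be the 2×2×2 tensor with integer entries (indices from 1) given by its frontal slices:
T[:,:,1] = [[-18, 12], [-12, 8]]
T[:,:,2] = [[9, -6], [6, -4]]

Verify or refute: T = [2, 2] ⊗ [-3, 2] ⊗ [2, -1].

No

Reconstruct entry (1,1,1) from the claimed factors: Σₗ aₗ[1]bₗ[1]cₗ[1] = (2)·(-3)·(2) = -12, but T[1,1,1] = -18. The claim is false.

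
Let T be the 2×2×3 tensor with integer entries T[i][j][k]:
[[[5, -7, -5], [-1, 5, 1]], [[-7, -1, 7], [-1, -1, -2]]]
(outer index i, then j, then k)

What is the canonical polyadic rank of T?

Lower bound: in the mode-3 unfolding of T (rows indexed by k, columns by (i,j)) the 3×3 minor on rows k ∈ {0, 1, 2}, columns (i,j) ∈ {(0,0), (0,1), (1,1)} is det [[5, -1, -1], [-7, 5, -1], [-5, 1, -2]] = -54 ≠ 0, so that unfolding has rank ≥ 3 and hence rank(T) ≥ 3 (CP rank is at least every unfolding rank, though it can be larger).
Upper bound: T is a sum of 3 rank-1 terms, T = [1, -2] ∘ [1, 0] ∘ [4, 2, -2] + [1, 1] ∘ [1, -1] ∘ [1, -1, 1] + [2, -1] ∘ [2, -1] ∘ [0, -2, -1] (written with every a and b primitive with positive leading entry and the scale carried by c; CP decompositions are not unique, and this one is verified by expanding entrywise), so rank(T) ≤ 3.
These bounds meet, so rank(T) = 3.

3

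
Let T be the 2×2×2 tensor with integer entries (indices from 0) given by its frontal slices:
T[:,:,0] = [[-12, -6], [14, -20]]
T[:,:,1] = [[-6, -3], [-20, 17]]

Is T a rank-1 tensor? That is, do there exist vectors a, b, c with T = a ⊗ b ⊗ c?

The mode-1 unfolding of T (rows indexed by i, columns by (j,k) = (0,0), (0,1), (1,0), (1,1)) is [[-12, -6, -6, -3], [14, -20, -20, 17]].
There the 2×2 minor on rows i ∈ {0, 1}, columns (j,k) ∈ {(0,0), (0,1)} is det [[-12, -6], [14, -20]] = 324 ≠ 0, so this unfolding has rank ≥ 2; CP rank is at least every unfolding rank, so rank(T) ≥ 2.
In particular rank(T) ≥ 2 > 1, so T is not rank-1.

No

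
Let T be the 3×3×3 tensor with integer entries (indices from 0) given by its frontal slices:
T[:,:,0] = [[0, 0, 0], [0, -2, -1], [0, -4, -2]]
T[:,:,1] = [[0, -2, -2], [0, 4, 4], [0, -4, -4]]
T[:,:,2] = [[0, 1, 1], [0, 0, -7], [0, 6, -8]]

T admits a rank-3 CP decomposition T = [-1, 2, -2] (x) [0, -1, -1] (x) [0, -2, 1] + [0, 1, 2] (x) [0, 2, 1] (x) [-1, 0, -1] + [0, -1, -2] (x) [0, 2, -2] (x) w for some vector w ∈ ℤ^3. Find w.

Subtract the known terms from T to get the rank-1 residual R = [0, -1, -2] (x) [0, 2, -2] (x) w, so R[i,j,k] = a[i]·b[j]·w[k]. Pick indices with nonzero a[1]·b[1] = (-1)·(2) = -2. Only the fibre through (1,1,·) is needed: R[1,1,:] = T[1,1,:] − Σₗ aₗ[1]bₗ[1]cₗ = [-2, 4, 0] − (2)·(-1)·[0, -2, 1] − (1)·(2)·[-1, 0, -1] = [0, 0, 4]. Then w[k] = R[1,1,k] / -2 for each k, giving w = [0, 0, 4] / -2 = [0, 0, -2].

w = [0, 0, -2]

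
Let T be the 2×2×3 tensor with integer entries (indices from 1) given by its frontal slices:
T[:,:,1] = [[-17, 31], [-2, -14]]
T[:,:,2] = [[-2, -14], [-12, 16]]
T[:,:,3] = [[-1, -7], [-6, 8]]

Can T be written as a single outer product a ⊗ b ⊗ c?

The mode-2 unfolding of T (rows indexed by j, columns by (i,k) = (1,1), (1,2), (1,3), (2,1), (2,2), (2,3)) is [[-17, -2, -1, -2, -12, -6], [31, -14, -7, -14, 16, 8]].
There the 2×2 minor on rows j ∈ {1, 2}, columns (i,k) ∈ {(1,1), (1,2)} is det [[-17, -2], [31, -14]] = 300 ≠ 0, so this unfolding has rank ≥ 2; CP rank is at least every unfolding rank, so rank(T) ≥ 2.
In particular rank(T) ≥ 2 > 1, so T is not rank-1.

No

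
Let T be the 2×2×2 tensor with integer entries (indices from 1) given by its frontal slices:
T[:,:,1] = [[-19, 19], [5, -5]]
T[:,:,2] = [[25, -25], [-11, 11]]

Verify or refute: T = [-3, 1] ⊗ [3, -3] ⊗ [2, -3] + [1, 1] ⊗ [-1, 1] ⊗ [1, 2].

Yes

Reconstruct entrywise from the claimed factors. For example, T[2,2,2] = 11 and Σₗ aₗ[2]bₗ[2]cₗ[2] = (1)·(-3)·(-3) + (1)·(1)·(2) = 11; checking all 8 entries, every one matches. The claim holds.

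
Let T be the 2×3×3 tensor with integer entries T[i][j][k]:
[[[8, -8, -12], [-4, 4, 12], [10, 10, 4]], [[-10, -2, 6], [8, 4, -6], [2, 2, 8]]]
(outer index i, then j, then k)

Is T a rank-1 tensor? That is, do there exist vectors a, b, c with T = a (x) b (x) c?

No

The mode-2 unfolding of T (rows indexed by j, columns by (i,k) = (0,0), (0,1), (0,2), (1,0), (1,1), (1,2)) is [[8, -8, -12, -10, -2, 6], [-4, 4, 12, 8, 4, -6], [10, 10, 4, 2, 2, 8]].
There the 3×3 minor on rows j ∈ {0, 1, 2}, columns (i,k) ∈ {(0,0), (0,1), (0,2)} is det [[8, -8, -12], [-4, 4, 12], [10, 10, 4]] = -960 ≠ 0, so this unfolding has rank ≥ 3; CP rank is at least every unfolding rank, so rank(T) ≥ 3.
In particular rank(T) ≥ 3 > 1, so T is not rank-1.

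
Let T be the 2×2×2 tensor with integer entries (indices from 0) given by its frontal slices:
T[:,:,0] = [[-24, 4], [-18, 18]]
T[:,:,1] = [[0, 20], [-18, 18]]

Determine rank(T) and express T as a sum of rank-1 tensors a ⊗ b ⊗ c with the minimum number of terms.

rank(T) = 2

Lower bound: in the mode-3 unfolding of T (rows indexed by k, columns by (i,j)) the 2×2 minor on rows k ∈ {0, 1}, columns (i,j) ∈ {(0,0), (0,1)} is det [[-24, 4], [0, 20]] = -480 ≠ 0, so that unfolding has rank ≥ 2 and hence rank(T) ≥ 2 (CP rank is at least every unfolding rank, though it can be larger).
Upper bound: with S_k = T[:,:,k], the two rank-1 terms a₁b₁ᵀ, a₂b₂ᵀ are the rank-1 members of the pencil x·S₀ + y·S₁.
det(x·S₀ + y·S₁) is −360·x² + 360·y² = (-360)·(x − y)(x + y), vanishing at (x:y) = (1:1) and (1:-1).
M₁ = S₀ + S₁ = [[-24, 24], [-36, 36]] = (-12)·(2, 3)(1, -1)ᵀ and M₂ = S₀ − S₁ = [[-24, -16], [0, 0]] = (-8)·(1, 0)(3, 2)ᵀ, so take a₁ = (2, 3), b₁ = (1, -1), a₂ = (1, 0), b₂ = (3, 2).
Each slice is an integer combination of E₁ = a₁b₁ᵀ and E₂ = a₂b₂ᵀ: S₀ = −6·E₁ − 4·E₂, S₁ = −6·E₁ + 4·E₂; reading off coefficients, c₁ = (-6, -6) and c₂ = (-4, 4).
Hence T = (2, 3) ⊗ (1, -1) ⊗ (-6, -6) + (1, 0) ⊗ (3, 2) ⊗ (-4, 4), so rank(T) ≤ 2.
These bounds meet, so rank(T) = 2.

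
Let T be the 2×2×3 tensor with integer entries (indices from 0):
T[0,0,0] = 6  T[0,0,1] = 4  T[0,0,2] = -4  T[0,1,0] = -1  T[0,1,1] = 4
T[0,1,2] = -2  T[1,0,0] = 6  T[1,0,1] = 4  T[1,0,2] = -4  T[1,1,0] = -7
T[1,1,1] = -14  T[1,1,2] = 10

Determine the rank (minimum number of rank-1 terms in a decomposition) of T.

2

Lower bound: the mode-1 unfolding of T (rows indexed by i, columns by (j,k) = (0,0), (0,1), (0,2), (1,0), (1,1), (1,2)) is [[6, 4, -4, -1, 4, -2], [6, 4, -4, -7, -14, 10]].
There the 2×2 minor on rows i ∈ {0, 1}, columns (j,k) ∈ {(0,0), (1,0)} is det [[6, -1], [6, -7]] = -36 ≠ 0, so this unfolding has rank ≥ 2; CP rank is at least every unfolding rank, so rank(T) ≥ 2. (Unfolding ranks only ever bound the CP rank from below — rank(T) can be strictly larger than all of them — so the matching upper bound has to come from an explicit 2-term decomposition.)
Upper bound — finding two terms. Write S_k = T[:,:,k] for the frontal slices: S₀ = [[6, -1], [6, -7]], S₁ = [[4, 4], [4, -14]], S₂ = [[-4, -2], [-4, 10]].
If T = a₁ ⊗ b₁ ⊗ c₁ + a₂ ⊗ b₂ ⊗ c₂ then each S_k = c₁[k]·a₁b₁ᵀ + c₂[k]·a₂b₂ᵀ. S₀ and S₁ are linearly independent, so a₁b₁ᵀ and a₂b₂ᵀ must span the same plane of matrices: they are the rank-1 matrices of the form x·S₀ + y·S₁.
det(x·S₀ + y·S₁) is −36·x² − 132·xy − 72·y² = (-12)·(x + 3·y)(3·x + 2·y), vanishing at (x:y) = (3:-1) and (2:-3).
M₁ = 3·S₀ − S₁ = [[14, -7], [14, -7]] = 7·[1, 1][2, -1]ᵀ and M₂ = 2·S₀ − 3·S₁ = [[0, -14], [0, 28]] = (-14)·[1, -2][0, 1]ᵀ, so take a₁ = [1, 1], b₁ = [2, -1], a₂ = [1, -2], b₂ = [0, 1].
Each slice is an integer combination of E₁ = a₁b₁ᵀ and E₂ = a₂b₂ᵀ: S₀ = 3·E₁ + 2·E₂, S₁ = 2·E₁ + 6·E₂, S₂ = −2·E₁ − 4·E₂; reading off coefficients, c₁ = [3, 2, -2] and c₂ = [2, 6, -4].
Hence T = [1, 1] ⊗ [2, -1] ⊗ [3, 2, -2] + [1, -2] ⊗ [0, 1] ⊗ [2, 6, -4], so rank(T) ≤ 2.
These bounds meet, so rank(T) = 2.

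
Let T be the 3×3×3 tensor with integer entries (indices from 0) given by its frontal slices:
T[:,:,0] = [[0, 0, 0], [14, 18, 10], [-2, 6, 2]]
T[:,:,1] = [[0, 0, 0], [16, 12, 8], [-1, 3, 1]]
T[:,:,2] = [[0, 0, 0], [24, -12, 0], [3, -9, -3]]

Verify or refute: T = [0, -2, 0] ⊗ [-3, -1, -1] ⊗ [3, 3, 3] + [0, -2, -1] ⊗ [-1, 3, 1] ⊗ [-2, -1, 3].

Reconstruct entrywise from the claimed factors. For example, T[1,1,0] = 18 and Σₗ aₗ[1]bₗ[1]cₗ[0] = (-2)·(-1)·(3) + (-2)·(3)·(-2) = 18; checking all 27 entries, every one matches. The claim holds.

Yes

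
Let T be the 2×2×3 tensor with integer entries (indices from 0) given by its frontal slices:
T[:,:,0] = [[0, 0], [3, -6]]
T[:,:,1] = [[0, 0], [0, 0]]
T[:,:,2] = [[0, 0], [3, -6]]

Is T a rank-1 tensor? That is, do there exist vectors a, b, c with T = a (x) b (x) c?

Yes

If T = a (x) b (x) c then every fibre of T is a multiple of the corresponding factor, so read the factors off the fibres through the nonzero entry T[1,0,0] = 3.
The mode-1 fibre T[:,0,0] = [0, 3] gives a = [0, 1] (primitive direction); the mode-2 fibre T[1,:,0] = [3, -6] gives b = [1, -2]; then c[k] = T[1,0,k] / (a[1]·b[0]) = [3, 0, 3] / 1 = [3, 0, 3].
Expanding [0, 1] (x) [1, -2] (x) [3, 0, 3] reproduces all 12 entries of T, so T = [0, 1] (x) [1, -2] (x) [3, 0, 3] and rank(T) ≤ 1.
Equivalently every frontal slice T[:,:,k] is c[k] times the rank-1 matrix [0, 1] (x) [1, -2]. So T has rank 1 (it is nonzero).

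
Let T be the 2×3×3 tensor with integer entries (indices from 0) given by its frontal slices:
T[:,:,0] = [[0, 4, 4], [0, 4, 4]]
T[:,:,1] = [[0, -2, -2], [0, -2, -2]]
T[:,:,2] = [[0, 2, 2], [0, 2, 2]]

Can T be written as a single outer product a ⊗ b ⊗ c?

Yes

If T = a ⊗ b ⊗ c then every fibre of T is a multiple of the corresponding factor, so read the factors off the fibres through the nonzero entry T[0,1,0] = 4.
The mode-1 fibre T[:,1,0] = [4, 4] gives a = (1, 1) (primitive direction); the mode-2 fibre T[0,:,0] = [0, 4, 4] gives b = (0, 1, 1); then c[k] = T[0,1,k] / (a[0]·b[1]) = [4, -2, 2] / 1 = (4, -2, 2).
Expanding (1, 1) ⊗ (0, 1, 1) ⊗ (4, -2, 2) reproduces all 18 entries of T, so T = (1, 1) ⊗ (0, 1, 1) ⊗ (4, -2, 2) and rank(T) ≤ 1.
Equivalently every frontal slice T[:,:,k] is c[k] times the rank-1 matrix (1, 1) ⊗ (0, 1, 1). So T has rank 1 (it is nonzero).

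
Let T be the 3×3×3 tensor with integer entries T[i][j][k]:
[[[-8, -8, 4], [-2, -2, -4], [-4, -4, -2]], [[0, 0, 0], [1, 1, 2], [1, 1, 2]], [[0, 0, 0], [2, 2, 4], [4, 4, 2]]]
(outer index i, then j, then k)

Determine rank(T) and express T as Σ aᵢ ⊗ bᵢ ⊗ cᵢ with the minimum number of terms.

Lower bound: in the mode-2 unfolding of T (rows indexed by j, columns by (i,k)) the 3×3 minor on rows j ∈ {0, 1, 2}, columns (i,k) ∈ {(0,0), (0,2), (1,0)} is det [[-8, 4, 0], [-2, -4, 1], [-4, -2, 1]] = 8 ≠ 0, so that unfolding has rank ≥ 3 and hence rank(T) ≥ 3 (CP rank is at least every unfolding rank, though it can be larger).
Upper bound: T is a sum of 3 rank-1 terms, T = [1, 0, -1] ⊗ [0, 0, 1] ⊗ [-2, -2, 2] + [1, 0, 0] ⊗ [1, 0, 0] ⊗ [-8, -8, 4] + [2, -1, -2] ⊗ [0, 1, 1] ⊗ [-1, -1, -2] (one valid choice — decompositions are not unique — normalised so each a, b is primitive with positive first nonzero entry; check it by expanding all entries), so rank(T) ≤ 3.
These bounds meet, so rank(T) = 3.

rank(T) = 3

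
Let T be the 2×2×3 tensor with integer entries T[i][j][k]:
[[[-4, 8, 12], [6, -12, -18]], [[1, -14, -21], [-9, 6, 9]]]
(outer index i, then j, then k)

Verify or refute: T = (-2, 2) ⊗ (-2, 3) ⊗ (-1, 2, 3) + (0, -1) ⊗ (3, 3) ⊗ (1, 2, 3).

Reconstruct entrywise from the claimed factors. For example, T[1,0,1] = -14 and Σₗ aₗ[1]bₗ[0]cₗ[1] = (2)·(-2)·(2) + (-1)·(3)·(2) = -14; checking all 12 entries, every one matches. The claim holds.

Yes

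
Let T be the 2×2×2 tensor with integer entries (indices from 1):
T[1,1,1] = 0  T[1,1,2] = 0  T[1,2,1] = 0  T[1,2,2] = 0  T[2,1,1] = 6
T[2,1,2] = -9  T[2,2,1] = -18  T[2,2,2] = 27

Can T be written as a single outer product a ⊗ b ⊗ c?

If T = a ⊗ b ⊗ c then every fibre of T is a multiple of the corresponding factor, so read the factors off the fibres through the nonzero entry T[2,1,1] = 6.
The mode-1 fibre T[:,1,1] = [0, 6] gives a = [0, 1] (primitive direction); the mode-2 fibre T[2,:,1] = [6, -18] gives b = [1, -3]; then c[k] = T[2,1,k] / (a[2]·b[1]) = [6, -9] / 1 = [6, -9].
Expanding [0, 1] ⊗ [1, -3] ⊗ [6, -9] reproduces all 8 entries of T, so T = [0, 1] ⊗ [1, -3] ⊗ [6, -9] and rank(T) ≤ 1.
Equivalently every frontal slice T[:,:,k] is c[k] times the rank-1 matrix [0, 1] ⊗ [1, -3]. So T has rank 1 (it is nonzero).

Yes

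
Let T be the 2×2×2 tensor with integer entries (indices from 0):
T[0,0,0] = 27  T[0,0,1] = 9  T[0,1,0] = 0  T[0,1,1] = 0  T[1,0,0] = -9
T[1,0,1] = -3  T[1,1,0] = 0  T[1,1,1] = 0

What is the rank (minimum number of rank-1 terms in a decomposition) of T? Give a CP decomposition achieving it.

Lower bound: T ≠ 0 (e.g. T[0,0,0] = 27), so rank(T) ≥ 1.
Upper bound: if T = a (x) b (x) c then every fibre of T is a multiple of the corresponding factor, so read the factors off the fibres through the nonzero entry T[0,0,0] = 27.
The mode-1 fibre T[:,0,0] = [27, -9] gives a = [3, -1] (primitive direction); the mode-2 fibre T[0,:,0] = [27, 0] gives b = [1, 0]; then c[k] = T[0,0,k] / (a[0]·b[0]) = [27, 9] / 3 = [9, 3].
Expanding [3, -1] (x) [1, 0] (x) [9, 3] reproduces all 8 entries of T, so T = [3, -1] (x) [1, 0] (x) [9, 3] and rank(T) ≤ 1.
These bounds meet, so rank(T) = 1.

rank(T) = 1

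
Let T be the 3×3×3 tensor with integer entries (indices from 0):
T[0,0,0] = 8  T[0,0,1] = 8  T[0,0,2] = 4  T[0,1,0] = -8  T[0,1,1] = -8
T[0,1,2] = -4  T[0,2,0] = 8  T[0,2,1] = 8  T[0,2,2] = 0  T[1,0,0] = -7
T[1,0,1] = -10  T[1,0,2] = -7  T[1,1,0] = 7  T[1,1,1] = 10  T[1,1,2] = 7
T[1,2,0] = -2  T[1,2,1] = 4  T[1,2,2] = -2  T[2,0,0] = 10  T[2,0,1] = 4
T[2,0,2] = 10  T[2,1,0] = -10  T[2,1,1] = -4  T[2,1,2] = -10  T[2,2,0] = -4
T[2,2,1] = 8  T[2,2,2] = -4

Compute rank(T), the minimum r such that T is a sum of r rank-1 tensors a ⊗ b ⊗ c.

3

Lower bound: in the mode-1 unfolding of T (rows indexed by i, columns by (j,k)) the 3×3 minor on rows i ∈ {0, 1, 2}, columns (j,k) ∈ {(0,0), (0,1), (0,2)} is det [[8, 8, 4], [-7, -10, -7], [10, 4, 10]] = -288 ≠ 0, so that unfolding has rank ≥ 3 and hence rank(T) ≥ 3 (CP rank is at least every unfolding rank, though it can be larger).
Upper bound: T is a sum of 3 rank-1 terms, T = (0, 1, 2) ⊗ (1, -1, -2) ⊗ (1, -2, 1) + (1, -2, 2) ⊗ (1, -1, 0) ⊗ (4, 4, 4) + (1, 0, 0) ⊗ (1, -1, 2) ⊗ (4, 4, 0) (one valid choice — decompositions are not unique — normalised so each a, b is primitive with positive first nonzero entry; check it by expanding all entries), so rank(T) ≤ 3.
These bounds meet, so rank(T) = 3.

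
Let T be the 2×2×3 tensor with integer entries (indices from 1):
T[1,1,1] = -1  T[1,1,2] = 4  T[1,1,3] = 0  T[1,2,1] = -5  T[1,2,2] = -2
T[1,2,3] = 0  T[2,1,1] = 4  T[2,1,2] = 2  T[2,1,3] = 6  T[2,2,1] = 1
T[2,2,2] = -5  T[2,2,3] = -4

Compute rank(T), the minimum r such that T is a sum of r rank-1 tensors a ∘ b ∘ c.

Lower bound: the mode-3 unfolding of T (rows indexed by k, columns by (i,j) = (1,1), (1,2), (2,1), (2,2)) is [[-1, -5, 4, 1], [4, -2, 2, -5], [0, 0, 6, -4]].
There the 3×3 minor on rows k ∈ {1, 2, 3}, columns (i,j) ∈ {(1,1), (1,2), (2,1)} is det [[-1, -5, 4], [4, -2, 2], [0, 0, 6]] = 132 ≠ 0, so this unfolding has rank ≥ 3; CP rank is at least every unfolding rank, so rank(T) ≥ 3. (This is only a lower bound: in general the CP rank may exceed every unfolding rank, so we still need to exhibit 3 rank-1 terms summing to T.)
Upper bound: T is a sum of 3 rank-1 terms, T = (1, -1) ∘ (1, 1) ∘ (-2, 2, -2) + (1, 2) ∘ (1, -1) ∘ (1, 2, 2) + (2, -1) ∘ (0, 1) ∘ (-1, -1, 2) (written with every a and b primitive with positive leading entry and the scale carried by c; CP decompositions are not unique, and this one is verified by expanding entrywise), so rank(T) ≤ 3.
These bounds meet, so rank(T) = 3.
Check entry T[1,2,2] = -2: (1)·(1)·(2) + (1)·(-1)·(2) + (2)·(1)·(-1) = -2.

3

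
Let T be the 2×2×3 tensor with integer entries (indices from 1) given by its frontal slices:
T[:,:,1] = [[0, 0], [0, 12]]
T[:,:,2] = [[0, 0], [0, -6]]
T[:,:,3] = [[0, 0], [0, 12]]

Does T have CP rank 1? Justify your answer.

The mode-1 fibre T[:,2,1] = [0, 12] gives a = [0, 1] (primitive direction); the mode-2 fibre T[2,:,1] = [0, 12] gives b = [0, 1]; then c[k] = T[2,2,k] / (a[2]·b[2]) = [12, -6, 12] / 1 = [12, -6, 12].
Expanding [0, 1] ⊗ [0, 1] ⊗ [12, -6, 12] reproduces all 12 entries of T, so T = [0, 1] ⊗ [0, 1] ⊗ [12, -6, 12] and rank(T) ≤ 1.
Equivalently every frontal slice T[:,:,k] is c[k] times the rank-1 matrix [0, 1] ⊗ [0, 1]. So T has rank 1 (it is nonzero).

Yes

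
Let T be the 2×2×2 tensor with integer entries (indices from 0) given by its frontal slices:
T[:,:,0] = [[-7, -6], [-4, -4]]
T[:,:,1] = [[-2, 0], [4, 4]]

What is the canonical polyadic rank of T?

2

Lower bound: the mode-1 unfolding of T (rows indexed by i, columns by (j,k) = (0,0), (0,1), (1,0), (1,1)) is [[-7, -2, -6, 0], [-4, 4, -4, 4]].
There the 2×2 minor on rows i ∈ {0, 1}, columns (j,k) ∈ {(0,0), (0,1)} is det [[-7, -2], [-4, 4]] = -36 ≠ 0, so this unfolding has rank ≥ 2; CP rank is at least every unfolding rank, so rank(T) ≥ 2. (Flattening ranks never certify an upper bound on CP rank; for that we must actually write T with 2 rank-1 terms.)
Upper bound — finding two terms. Write S_k = T[:,:,k] for the frontal slices: S₀ = [[-7, -6], [-4, -4]], S₁ = [[-2, 0], [4, 4]].
If T = a₁ ⊗ b₁ ⊗ c₁ + a₂ ⊗ b₂ ⊗ c₂ then each S_k = c₁[k]·a₁b₁ᵀ + c₂[k]·a₂b₂ᵀ. S₀ and S₁ are linearly independent, so a₁b₁ᵀ and a₂b₂ᵀ must span the same plane of matrices: they are the rank-1 matrices of the form x·S₀ + y·S₁.
det(x·S₀ + y·S₁) is 4·x² + 4·xy − 8·y² = 4·(x + 2·y)(x − y), vanishing at (x:y) = (2:-1) and (1:1).
M₁ = 2·S₀ − S₁ = [[-12, -12], [-12, -12]] = (-12)·[1, 1][1, 1]ᵀ and M₂ = S₀ + S₁ = [[-9, -6], [0, 0]] = (-3)·[1, 0][3, 2]ᵀ, so take a₁ = [1, 1], b₁ = [1, 1], a₂ = [1, 0], b₂ = [3, 2].
Each slice is an integer combination of E₁ = a₁b₁ᵀ and E₂ = a₂b₂ᵀ: S₀ = −4·E₁ − E₂, S₁ = 4·E₁ − 2·E₂; reading off coefficients, c₁ = [-4, 4] and c₂ = [-1, -2].
Hence T = [1, 1] ⊗ [1, 1] ⊗ [-4, 4] + [1, 0] ⊗ [3, 2] ⊗ [-1, -2], so rank(T) ≤ 2.
These bounds meet, so rank(T) = 2.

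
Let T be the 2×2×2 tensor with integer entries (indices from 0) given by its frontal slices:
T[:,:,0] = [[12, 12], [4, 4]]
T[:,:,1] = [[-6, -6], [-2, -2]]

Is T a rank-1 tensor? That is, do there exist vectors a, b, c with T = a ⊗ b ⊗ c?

Yes

If T = a ⊗ b ⊗ c then every fibre of T is a multiple of the corresponding factor, so read the factors off the fibres through the nonzero entry T[0,0,0] = 12.
The mode-1 fibre T[:,0,0] = [12, 4] gives a = [3, 1] (primitive direction); the mode-2 fibre T[0,:,0] = [12, 12] gives b = [1, 1]; then c[k] = T[0,0,k] / (a[0]·b[0]) = [12, -6] / 3 = [4, -2].
Expanding [3, 1] ⊗ [1, 1] ⊗ [4, -2] reproduces all 8 entries of T, so T = [3, 1] ⊗ [1, 1] ⊗ [4, -2] and rank(T) ≤ 1.
Equivalently every frontal slice T[:,:,k] is c[k] times the rank-1 matrix [3, 1] ⊗ [1, 1]. So T has rank 1 (it is nonzero).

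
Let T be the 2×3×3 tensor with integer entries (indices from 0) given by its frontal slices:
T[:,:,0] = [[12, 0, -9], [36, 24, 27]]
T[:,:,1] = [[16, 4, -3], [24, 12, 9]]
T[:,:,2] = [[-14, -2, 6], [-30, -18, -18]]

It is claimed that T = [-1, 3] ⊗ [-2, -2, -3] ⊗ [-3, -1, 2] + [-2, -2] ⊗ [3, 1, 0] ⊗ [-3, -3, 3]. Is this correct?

Yes

Reconstruct entrywise from the claimed factors. For example, T[0,1,2] = -2 and Σₗ aₗ[0]bₗ[1]cₗ[2] = (-1)·(-2)·(2) + (-2)·(1)·(3) = -2; checking all 18 entries, every one matches. The claim holds.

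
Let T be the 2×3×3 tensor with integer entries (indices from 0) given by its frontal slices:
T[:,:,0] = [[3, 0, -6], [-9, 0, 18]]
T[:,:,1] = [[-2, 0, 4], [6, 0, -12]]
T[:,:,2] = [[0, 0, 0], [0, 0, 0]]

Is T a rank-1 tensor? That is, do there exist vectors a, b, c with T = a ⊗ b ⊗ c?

Yes

If T = a ⊗ b ⊗ c then every fibre of T is a multiple of the corresponding factor, so read the factors off the fibres through the nonzero entry T[0,0,0] = 3.
The mode-1 fibre T[:,0,0] = [3, -9] gives a = (1, -3) (primitive direction); the mode-2 fibre T[0,:,0] = [3, 0, -6] gives b = (1, 0, -2); then c[k] = T[0,0,k] / (a[0]·b[0]) = [3, -2, 0] / 1 = (3, -2, 0).
Expanding (1, -3) ⊗ (1, 0, -2) ⊗ (3, -2, 0) reproduces all 18 entries of T, so T = (1, -3) ⊗ (1, 0, -2) ⊗ (3, -2, 0) and rank(T) ≤ 1.
Equivalently every frontal slice T[:,:,k] is c[k] times the rank-1 matrix (1, -3) ⊗ (1, 0, -2). So T has rank 1 (it is nonzero).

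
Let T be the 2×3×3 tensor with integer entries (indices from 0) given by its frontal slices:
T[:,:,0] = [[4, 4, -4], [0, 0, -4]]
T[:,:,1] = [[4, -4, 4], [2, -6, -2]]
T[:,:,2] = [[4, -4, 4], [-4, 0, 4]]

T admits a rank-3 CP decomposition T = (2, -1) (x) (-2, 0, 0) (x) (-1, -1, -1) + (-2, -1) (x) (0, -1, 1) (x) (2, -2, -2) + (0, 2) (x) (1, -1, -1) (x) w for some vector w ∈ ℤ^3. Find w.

w = (1, 2, -1)

Subtract the known terms from T to get the rank-1 residual R = (0, 2) (x) (1, -1, -1) (x) w, so R[i,j,k] = a[i]·b[j]·w[k]. Pick indices with nonzero a[1]·b[0] = (2)·(1) = 2. Only the fibre through (1,0,·) is needed: R[1,0,:] = T[1,0,:] − Σₗ aₗ[1]bₗ[0]cₗ = [0, 2, -4] − (-1)·(-2)·(-1, -1, -1) − (-1)·(0)·(2, -2, -2) = [2, 4, -2]. Then w[k] = R[1,0,k] / 2 for each k, giving w = [2, 4, -2] / 2 = (1, 2, -1).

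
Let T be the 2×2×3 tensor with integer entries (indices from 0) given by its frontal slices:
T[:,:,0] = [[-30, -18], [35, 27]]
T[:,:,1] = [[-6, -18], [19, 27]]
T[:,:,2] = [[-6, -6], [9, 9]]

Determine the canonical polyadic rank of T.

Lower bound: the mode-3 unfolding of T (rows indexed by k, columns by (i,j) = (0,0), (0,1), (1,0), (1,1)) is [[-30, -18, 35, 27], [-6, -18, 19, 27], [-6, -6, 9, 9]].
There the 2×2 minor on rows k ∈ {0, 1}, columns (i,j) ∈ {(0,0), (0,1)} is det [[-30, -18], [-6, -18]] = 432 ≠ 0, so this unfolding has rank ≥ 2; CP rank is at least every unfolding rank, so rank(T) ≥ 2. (This is only a lower bound: in general the CP rank may exceed every unfolding rank, so we still need to exhibit 2 rank-1 terms summing to T.)
Upper bound — finding two terms. Write S_k = T[:,:,k] for the frontal slices: S₀ = [[-30, -18], [35, 27]], S₁ = [[-6, -18], [19, 27]], S₂ = [[-6, -6], [9, 9]].
If T = a₁ ⊗ b₁ ⊗ c₁ + a₂ ⊗ b₂ ⊗ c₂ then each S_k = c₁[k]·a₁b₁ᵀ + c₂[k]·a₂b₂ᵀ. S₀ and S₁ are linearly independent, so a₁b₁ᵀ and a₂b₂ᵀ must span the same plane of matrices: they are the rank-1 matrices of the form x·S₀ + y·S₁.
det(x·S₀ + y·S₁) is −180·x² + 180·y² = (-180)·(x − y)(x + y), vanishing at (x:y) = (1:1) and (1:-1).
M₁ = S₀ + S₁ = [[-36, -36], [54, 54]] = (-18)·(2, -3)(1, 1)ᵀ and M₂ = S₀ − S₁ = [[-24, 0], [16, 0]] = (-8)·(3, -2)(1, 0)ᵀ, so take a₁ = (2, -3), b₁ = (1, 1), a₂ = (3, -2), b₂ = (1, 0).
Each slice is an integer combination of E₁ = a₁b₁ᵀ and E₂ = a₂b₂ᵀ: S₀ = −9·E₁ − 4·E₂, S₁ = −9·E₁ + 4·E₂, S₂ = −3·E₁; reading off coefficients, c₁ = (-9, -9, -3) and c₂ = (-4, 4, 0).
Hence T = (2, -3) ⊗ (1, 1) ⊗ (-9, -9, -3) + (3, -2) ⊗ (1, 0) ⊗ (-4, 4, 0), so rank(T) ≤ 2.
These bounds meet, so rank(T) = 2.

2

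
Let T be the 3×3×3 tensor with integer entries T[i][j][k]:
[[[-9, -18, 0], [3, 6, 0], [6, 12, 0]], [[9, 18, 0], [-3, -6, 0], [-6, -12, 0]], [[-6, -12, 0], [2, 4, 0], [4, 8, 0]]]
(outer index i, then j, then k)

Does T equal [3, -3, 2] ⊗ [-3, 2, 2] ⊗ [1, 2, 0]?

No

Reconstruct entry (0,1,0) from the claimed factors: Σₗ aₗ[0]bₗ[1]cₗ[0] = (3)·(2)·(1) = 6, but T[0,1,0] = 3. The claim is false.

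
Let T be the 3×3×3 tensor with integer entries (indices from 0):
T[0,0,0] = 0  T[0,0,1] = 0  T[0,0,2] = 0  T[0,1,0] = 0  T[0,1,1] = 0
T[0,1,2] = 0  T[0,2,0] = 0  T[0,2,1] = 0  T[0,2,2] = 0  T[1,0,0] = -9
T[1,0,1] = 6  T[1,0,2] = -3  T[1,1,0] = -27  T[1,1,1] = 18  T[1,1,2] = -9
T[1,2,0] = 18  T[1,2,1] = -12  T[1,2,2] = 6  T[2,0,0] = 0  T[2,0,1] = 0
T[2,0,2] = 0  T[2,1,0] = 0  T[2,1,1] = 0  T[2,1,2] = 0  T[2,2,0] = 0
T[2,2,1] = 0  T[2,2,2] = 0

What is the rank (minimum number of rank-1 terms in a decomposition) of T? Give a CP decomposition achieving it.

Lower bound: T ≠ 0 (e.g. T[1,0,0] = -9), so rank(T) ≥ 1.
Upper bound: if T = a ∘ b ∘ c then every fibre of T is a multiple of the corresponding factor, so read the factors off the fibres through the nonzero entry T[1,0,0] = -9.
The mode-1 fibre T[:,0,0] = [0, -9, 0] gives a = [0, 1, 0] (primitive direction); the mode-2 fibre T[1,:,0] = [-9, -27, 18] gives b = [1, 3, -2]; then c[k] = T[1,0,k] / (a[1]·b[0]) = [-9, 6, -3] / 1 = [-9, 6, -3].
Expanding [0, 1, 0] ∘ [1, 3, -2] ∘ [-9, 6, -3] reproduces all 27 entries of T, so T = [0, 1, 0] ∘ [1, 3, -2] ∘ [-9, 6, -3] and rank(T) ≤ 1.
These bounds meet, so rank(T) = 1.

rank(T) = 1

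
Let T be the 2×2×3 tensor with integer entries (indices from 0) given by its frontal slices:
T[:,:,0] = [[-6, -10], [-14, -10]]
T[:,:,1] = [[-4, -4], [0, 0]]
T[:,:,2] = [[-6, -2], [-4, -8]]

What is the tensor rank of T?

3

Lower bound: in the mode-3 unfolding of T (rows indexed by k, columns by (i,j)) the 3×3 minor on rows k ∈ {0, 1, 2}, columns (i,j) ∈ {(0,0), (0,1), (1,0)} is det [[-6, -10, -14], [-4, -4, 0], [-6, -2, -4]] = 288 ≠ 0, so that unfolding has rank ≥ 3 and hence rank(T) ≥ 3 (CP rank is at least every unfolding rank, though it can be larger).
Upper bound: T is a sum of 3 rank-1 terms, T = (0, 1) ∘ (1, 1) ∘ (-4, 4, -2) + (1, -1) ∘ (1, -1) ∘ (2, 0, -2) + (1, 1) ∘ (1, 1) ∘ (-8, -4, -4) (one valid choice — decompositions are not unique — normalised so each a, b is primitive with positive first nonzero entry; check it by expanding all entries), so rank(T) ≤ 3.
These bounds meet, so rank(T) = 3.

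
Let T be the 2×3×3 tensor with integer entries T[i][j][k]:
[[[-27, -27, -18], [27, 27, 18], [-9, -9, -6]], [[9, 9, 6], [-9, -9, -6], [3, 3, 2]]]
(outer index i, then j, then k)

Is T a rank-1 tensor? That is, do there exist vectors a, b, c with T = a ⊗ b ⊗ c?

Yes

If T = a ⊗ b ⊗ c then every fibre of T is a multiple of the corresponding factor, so read the factors off the fibres through the nonzero entry T[0,0,0] = -27.
The mode-1 fibre T[:,0,0] = [-27, 9] gives a = (3, -1) (primitive direction); the mode-2 fibre T[0,:,0] = [-27, 27, -9] gives b = (3, -3, 1); then c[k] = T[0,0,k] / (a[0]·b[0]) = [-27, -27, -18] / 9 = (-3, -3, -2).
Expanding (3, -1) ⊗ (3, -3, 1) ⊗ (-3, -3, -2) reproduces all 18 entries of T, so T = (3, -1) ⊗ (3, -3, 1) ⊗ (-3, -3, -2) and rank(T) ≤ 1.
Equivalently every frontal slice T[:,:,k] is c[k] times the rank-1 matrix (3, -1) ⊗ (3, -3, 1). So T has rank 1 (it is nonzero).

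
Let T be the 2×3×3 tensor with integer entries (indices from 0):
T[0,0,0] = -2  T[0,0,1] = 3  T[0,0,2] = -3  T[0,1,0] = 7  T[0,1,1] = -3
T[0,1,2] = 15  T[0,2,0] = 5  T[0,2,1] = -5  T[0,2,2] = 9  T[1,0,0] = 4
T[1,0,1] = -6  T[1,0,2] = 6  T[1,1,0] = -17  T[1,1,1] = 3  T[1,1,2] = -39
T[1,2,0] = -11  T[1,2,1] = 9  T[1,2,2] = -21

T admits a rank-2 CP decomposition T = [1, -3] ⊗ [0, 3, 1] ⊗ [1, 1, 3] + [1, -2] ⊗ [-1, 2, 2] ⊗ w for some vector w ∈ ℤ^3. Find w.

w = [2, -3, 3]

Subtract the known terms from T to get the rank-1 residual R = [1, -2] ⊗ [-1, 2, 2] ⊗ w, so R[i,j,k] = a[i]·b[j]·w[k]. Pick indices with nonzero a[0]·b[0] = (1)·(-1) = -1. Only the fibre through (0,0,·) is needed: R[0,0,:] = T[0,0,:] − Σₗ aₗ[0]bₗ[0]cₗ = [-2, 3, -3] − (1)·(0)·[1, 1, 3] = [-2, 3, -3]. Then w[k] = R[0,0,k] / -1 for each k, giving w = [-2, 3, -3] / -1 = [2, -3, 3].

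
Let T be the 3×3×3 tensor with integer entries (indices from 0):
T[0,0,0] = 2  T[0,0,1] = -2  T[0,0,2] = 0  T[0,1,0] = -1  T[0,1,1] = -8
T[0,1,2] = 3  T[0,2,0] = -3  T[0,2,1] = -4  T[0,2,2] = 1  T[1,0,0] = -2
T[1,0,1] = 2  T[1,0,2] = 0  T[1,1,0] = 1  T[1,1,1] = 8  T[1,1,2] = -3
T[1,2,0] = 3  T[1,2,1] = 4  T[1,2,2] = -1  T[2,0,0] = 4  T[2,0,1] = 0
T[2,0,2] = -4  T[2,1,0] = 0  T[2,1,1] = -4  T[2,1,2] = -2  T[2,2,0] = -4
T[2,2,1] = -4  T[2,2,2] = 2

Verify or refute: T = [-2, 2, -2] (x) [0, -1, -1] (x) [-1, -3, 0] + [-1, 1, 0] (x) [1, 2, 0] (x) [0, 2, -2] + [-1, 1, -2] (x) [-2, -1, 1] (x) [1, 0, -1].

No

Reconstruct entry (0,1,1) from the claimed factors: Σₗ aₗ[0]bₗ[1]cₗ[1] = (-2)·(-1)·(-3) + (-1)·(2)·(2) + (-1)·(-1)·(0) = -10, but T[0,1,1] = -8. The claim is false.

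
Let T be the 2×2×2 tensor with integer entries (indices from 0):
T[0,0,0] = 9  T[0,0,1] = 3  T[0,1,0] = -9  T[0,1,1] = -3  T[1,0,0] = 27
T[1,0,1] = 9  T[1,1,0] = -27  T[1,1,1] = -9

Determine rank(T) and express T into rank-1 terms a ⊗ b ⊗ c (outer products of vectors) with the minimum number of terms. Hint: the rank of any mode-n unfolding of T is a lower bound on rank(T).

rank(T) = 1

Lower bound: T ≠ 0 (e.g. T[0,0,0] = 9), so rank(T) ≥ 1.
Upper bound: the mode-1 fibre T[:,0,0] = [9, 27] gives a = [1, 3] (primitive direction); the mode-2 fibre T[0,:,0] = [9, -9] gives b = [1, -1]; then c[k] = T[0,0,k] / (a[0]·b[0]) = [9, 3] / 1 = [9, 3].
Expanding [1, 3] ⊗ [1, -1] ⊗ [9, 3] reproduces all 8 entries of T, so T = [1, 3] ⊗ [1, -1] ⊗ [9, 3] and rank(T) ≤ 1.
These bounds meet, so rank(T) = 1.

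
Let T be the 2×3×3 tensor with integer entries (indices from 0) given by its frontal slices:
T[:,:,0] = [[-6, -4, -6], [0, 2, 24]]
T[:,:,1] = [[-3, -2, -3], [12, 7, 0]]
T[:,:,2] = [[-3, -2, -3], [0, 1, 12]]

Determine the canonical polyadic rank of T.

Lower bound: the mode-2 unfolding of T (rows indexed by j, columns by (i,k) = (0,0), (0,1), (0,2), (1,0), (1,1), (1,2)) is [[-6, -3, -3, 0, 12, 0], [-4, -2, -2, 2, 7, 1], [-6, -3, -3, 24, 0, 12]].
There the 2×2 minor on rows j ∈ {0, 1}, columns (i,k) ∈ {(0,0), (1,0)} is det [[-6, 0], [-4, 2]] = -12 ≠ 0, so this unfolding has rank ≥ 2; CP rank is at least every unfolding rank, so rank(T) ≥ 2. (Flattening ranks never certify an upper bound on CP rank; for that we must actually write T with 2 rank-1 terms.)
Upper bound — finding two terms. Write S_k = T[:,:,k] for the frontal slices: S₀ = [[-6, -4, -6], [0, 2, 24]], S₁ = [[-3, -2, -3], [12, 7, 0]], S₂ = [[-3, -2, -3], [0, 1, 12]].
If T = a₁ ⊗ b₁ ⊗ c₁ + a₂ ⊗ b₂ ⊗ c₂ then each S_k = c₁[k]·a₁b₁ᵀ + c₂[k]·a₂b₂ᵀ. S₀ and S₁ are linearly independent, so a₁b₁ᵀ and a₂b₂ᵀ must span the same plane of matrices: they are the rank-1 matrices of the form x·S₀ + y·S₁.
The 2×2 minor of x·S₀ + y·S₁ on rows {0,1}, columns {0,1} is −12·x² + 3·y² = (-3)·(2·x − y)(2·x + y), vanishing at (x:y) = (1:2) and (1:-2).
M₁ = S₀ + 2·S₁ = [[-12, -8, -12], [24, 16, 24]] = (-4)·[1, -2][3, 2, 3]ᵀ and M₂ = S₀ − 2·S₁ = [[0, 0, 0], [-24, -12, 24]] = (-12)·[0, 1][2, 1, -2]ᵀ, so take a₁ = [1, -2], b₁ = [3, 2, 3], a₂ = [0, 1], b₂ = [2, 1, -2].
Each slice is an integer combination of E₁ = a₁b₁ᵀ and E₂ = a₂b₂ᵀ: S₀ = −2·E₁ − 6·E₂, S₁ = −E₁ + 3·E₂, S₂ = −E₁ − 3·E₂; reading off coefficients, c₁ = [-2, -1, -1] and c₂ = [-6, 3, -3].
Hence T = [1, -2] ⊗ [3, 2, 3] ⊗ [-2, -1, -1] + [0, 1] ⊗ [2, 1, -2] ⊗ [-6, 3, -3], so rank(T) ≤ 2.
These bounds meet, so rank(T) = 2.

2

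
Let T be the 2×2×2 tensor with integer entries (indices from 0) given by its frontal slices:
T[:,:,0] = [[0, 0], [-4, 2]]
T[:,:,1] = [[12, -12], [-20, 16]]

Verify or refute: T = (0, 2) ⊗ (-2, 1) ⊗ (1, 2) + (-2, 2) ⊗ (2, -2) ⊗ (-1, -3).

No

Reconstruct entry (0,0,0) from the claimed factors: Σₗ aₗ[0]bₗ[0]cₗ[0] = (0)·(-2)·(1) + (-2)·(2)·(-1) = 4, but T[0,0,0] = 0. The claim is false.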